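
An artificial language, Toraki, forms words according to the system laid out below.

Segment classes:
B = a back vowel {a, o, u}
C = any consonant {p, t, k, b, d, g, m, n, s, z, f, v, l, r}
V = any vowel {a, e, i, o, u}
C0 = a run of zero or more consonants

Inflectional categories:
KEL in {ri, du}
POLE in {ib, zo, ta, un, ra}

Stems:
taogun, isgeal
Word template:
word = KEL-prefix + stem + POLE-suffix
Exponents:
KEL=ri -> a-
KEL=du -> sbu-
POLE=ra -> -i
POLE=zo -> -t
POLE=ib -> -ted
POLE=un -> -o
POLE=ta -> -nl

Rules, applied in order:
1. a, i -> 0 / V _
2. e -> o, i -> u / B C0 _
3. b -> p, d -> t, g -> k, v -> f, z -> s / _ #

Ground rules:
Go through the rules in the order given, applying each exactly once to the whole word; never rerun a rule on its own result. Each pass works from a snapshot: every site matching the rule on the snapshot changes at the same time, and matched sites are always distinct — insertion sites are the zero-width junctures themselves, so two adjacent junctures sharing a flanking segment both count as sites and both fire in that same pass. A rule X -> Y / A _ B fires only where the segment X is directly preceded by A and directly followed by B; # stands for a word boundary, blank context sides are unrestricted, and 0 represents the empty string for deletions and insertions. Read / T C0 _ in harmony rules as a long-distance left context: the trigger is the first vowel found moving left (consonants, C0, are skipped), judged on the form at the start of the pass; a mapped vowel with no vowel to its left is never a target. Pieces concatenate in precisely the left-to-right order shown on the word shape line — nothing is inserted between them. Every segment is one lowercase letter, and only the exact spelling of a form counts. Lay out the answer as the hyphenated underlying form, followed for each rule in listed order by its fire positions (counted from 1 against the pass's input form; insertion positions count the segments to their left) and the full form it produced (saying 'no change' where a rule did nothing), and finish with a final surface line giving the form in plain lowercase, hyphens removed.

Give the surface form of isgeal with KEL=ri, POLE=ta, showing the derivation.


underlying: a-isgeal-nl
1. a, i -> 0 / V _: fires at position(s) 2, 6: asgelnl
2. e -> o, i -> u / B C0 _: fires at position(s) 4: asgolnl
3. b -> p, d -> t, g -> k, v -> f, z -> s / _ #: no change
surface: asgolnl


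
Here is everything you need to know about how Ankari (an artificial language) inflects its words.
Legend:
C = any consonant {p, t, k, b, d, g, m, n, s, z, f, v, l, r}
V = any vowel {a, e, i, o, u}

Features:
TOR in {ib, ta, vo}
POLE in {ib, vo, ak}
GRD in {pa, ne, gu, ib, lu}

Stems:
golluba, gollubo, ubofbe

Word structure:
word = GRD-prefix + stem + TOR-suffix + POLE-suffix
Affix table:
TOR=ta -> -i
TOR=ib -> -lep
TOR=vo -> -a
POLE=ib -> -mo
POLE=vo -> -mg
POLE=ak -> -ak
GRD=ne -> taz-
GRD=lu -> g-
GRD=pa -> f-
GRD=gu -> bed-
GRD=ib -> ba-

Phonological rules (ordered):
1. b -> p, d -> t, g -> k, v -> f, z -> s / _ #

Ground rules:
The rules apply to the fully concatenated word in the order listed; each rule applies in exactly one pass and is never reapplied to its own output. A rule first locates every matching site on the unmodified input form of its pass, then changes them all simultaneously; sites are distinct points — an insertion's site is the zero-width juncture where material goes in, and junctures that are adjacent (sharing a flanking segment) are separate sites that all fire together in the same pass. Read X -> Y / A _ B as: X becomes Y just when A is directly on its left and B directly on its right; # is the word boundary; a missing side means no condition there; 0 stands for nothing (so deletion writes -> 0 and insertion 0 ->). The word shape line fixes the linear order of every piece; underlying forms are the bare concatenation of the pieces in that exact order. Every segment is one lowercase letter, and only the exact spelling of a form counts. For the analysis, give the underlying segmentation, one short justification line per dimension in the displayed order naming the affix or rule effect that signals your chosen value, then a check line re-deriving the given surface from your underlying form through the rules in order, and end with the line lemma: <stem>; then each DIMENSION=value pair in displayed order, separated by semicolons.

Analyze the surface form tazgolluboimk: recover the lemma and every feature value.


underlying: taz-gollubo-i-mg
TOR=ta - signalled by the affix -i
POLE=vo - signalled by the affix -mg
GRD=ne - signalled by the affix taz-
check: tazgolluboimg -> tazgolluboimk
lemma: gollubo; TOR=ta; POLE=vo; GRD=ne


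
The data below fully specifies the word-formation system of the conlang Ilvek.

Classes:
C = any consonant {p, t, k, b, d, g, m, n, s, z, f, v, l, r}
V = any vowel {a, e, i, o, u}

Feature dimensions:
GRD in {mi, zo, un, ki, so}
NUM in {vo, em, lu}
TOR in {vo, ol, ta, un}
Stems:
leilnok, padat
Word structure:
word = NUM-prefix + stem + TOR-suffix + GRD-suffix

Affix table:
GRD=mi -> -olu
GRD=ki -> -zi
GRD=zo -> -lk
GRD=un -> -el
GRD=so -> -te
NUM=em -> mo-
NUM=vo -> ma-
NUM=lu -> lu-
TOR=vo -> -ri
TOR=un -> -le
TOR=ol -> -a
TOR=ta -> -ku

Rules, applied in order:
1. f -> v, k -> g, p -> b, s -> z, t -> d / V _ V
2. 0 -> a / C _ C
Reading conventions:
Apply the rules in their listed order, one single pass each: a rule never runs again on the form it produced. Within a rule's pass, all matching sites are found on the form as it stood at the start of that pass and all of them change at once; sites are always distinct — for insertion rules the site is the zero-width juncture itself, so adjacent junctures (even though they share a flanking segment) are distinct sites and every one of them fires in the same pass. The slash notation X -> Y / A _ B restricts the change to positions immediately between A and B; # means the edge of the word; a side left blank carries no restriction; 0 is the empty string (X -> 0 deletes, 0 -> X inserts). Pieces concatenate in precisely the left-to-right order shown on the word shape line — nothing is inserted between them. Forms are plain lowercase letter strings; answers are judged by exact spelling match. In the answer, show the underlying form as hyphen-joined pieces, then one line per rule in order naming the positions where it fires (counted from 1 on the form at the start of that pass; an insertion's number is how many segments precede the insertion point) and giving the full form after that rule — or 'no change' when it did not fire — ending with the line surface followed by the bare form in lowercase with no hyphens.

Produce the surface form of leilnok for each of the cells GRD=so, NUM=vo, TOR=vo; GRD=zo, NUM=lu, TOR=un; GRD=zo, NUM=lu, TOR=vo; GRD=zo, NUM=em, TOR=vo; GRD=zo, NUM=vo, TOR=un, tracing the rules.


cell GRD=so, NUM=vo, TOR=vo:
underlying: ma-leilnok-ri-te
1. f -> v, k -> g, p -> b, s -> z, t -> d / V _ V: fires at position(s) 12: maleilnokride
2. 0 -> a / C _ C: inserts after position(s) 6, 9: maleilanokaride
surface: maleilanokaride

cell GRD=zo, NUM=lu, TOR=un:
underlying: lu-leilnok-le-lk
1. f -> v, k -> g, p -> b, s -> z, t -> d / V _ V: no change
2. 0 -> a / C _ C: inserts after position(s) 6, 9, 12: luleilanokalelak
surface: luleilanokalelak

cell GRD=zo, NUM=lu, TOR=vo:
underlying: lu-leilnok-ri-lk
1. f -> v, k -> g, p -> b, s -> z, t -> d / V _ V: no change
2. 0 -> a / C _ C: inserts after position(s) 6, 9, 12: luleilanokarilak
surface: luleilanokarilak

cell GRD=zo, NUM=em, TOR=vo:
underlying: mo-leilnok-ri-lk
1. f -> v, k -> g, p -> b, s -> z, t -> d / V _ V: no change
2. 0 -> a / C _ C: inserts after position(s) 6, 9, 12: moleilanokarilak
surface: moleilanokarilak

cell GRD=zo, NUM=vo, TOR=un:
underlying: ma-leilnok-le-lk
1. f -> v, k -> g, p -> b, s -> z, t -> d / V _ V: no change
2. 0 -> a / C _ C: inserts after position(s) 6, 9, 12: maleilanokalelak
surface: maleilanokalelak


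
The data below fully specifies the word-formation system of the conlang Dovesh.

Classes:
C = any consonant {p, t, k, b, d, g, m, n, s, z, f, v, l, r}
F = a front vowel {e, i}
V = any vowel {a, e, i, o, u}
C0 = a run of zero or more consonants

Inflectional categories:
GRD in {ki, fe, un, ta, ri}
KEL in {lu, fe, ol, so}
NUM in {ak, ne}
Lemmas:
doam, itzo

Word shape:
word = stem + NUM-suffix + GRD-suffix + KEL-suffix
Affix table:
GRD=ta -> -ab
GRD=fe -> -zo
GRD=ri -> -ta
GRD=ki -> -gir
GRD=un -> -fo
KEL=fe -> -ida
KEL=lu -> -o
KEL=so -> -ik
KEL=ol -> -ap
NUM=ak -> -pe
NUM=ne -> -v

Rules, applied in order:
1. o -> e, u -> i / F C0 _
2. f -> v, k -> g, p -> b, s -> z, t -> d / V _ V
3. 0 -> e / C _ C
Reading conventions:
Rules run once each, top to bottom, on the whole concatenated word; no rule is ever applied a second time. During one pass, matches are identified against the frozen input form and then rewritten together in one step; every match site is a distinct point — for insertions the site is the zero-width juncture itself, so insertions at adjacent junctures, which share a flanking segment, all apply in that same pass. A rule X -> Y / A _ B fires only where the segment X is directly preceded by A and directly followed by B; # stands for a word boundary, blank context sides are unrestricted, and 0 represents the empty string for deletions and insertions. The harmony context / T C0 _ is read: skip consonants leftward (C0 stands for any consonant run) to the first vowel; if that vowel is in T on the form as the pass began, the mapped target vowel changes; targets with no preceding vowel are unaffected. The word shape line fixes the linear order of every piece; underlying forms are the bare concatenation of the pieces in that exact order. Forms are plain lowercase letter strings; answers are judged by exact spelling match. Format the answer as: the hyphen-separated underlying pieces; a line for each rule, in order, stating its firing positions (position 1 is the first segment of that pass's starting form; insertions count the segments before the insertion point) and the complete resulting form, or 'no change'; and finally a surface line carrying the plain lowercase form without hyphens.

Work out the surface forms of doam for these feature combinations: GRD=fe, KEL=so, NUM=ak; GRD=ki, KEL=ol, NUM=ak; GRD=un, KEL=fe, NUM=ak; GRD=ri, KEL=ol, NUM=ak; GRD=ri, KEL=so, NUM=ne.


cell GRD=fe, KEL=so, NUM=ak:
underlying: doam-pe-zo-ik
1. o -> e, u -> i / F C0 _: fires at position(s) 8: doampezeik
2. f -> v, k -> g, p -> b, s -> z, t -> d / V _ V: no change
3. 0 -> e / C _ C: inserts after position(s) 4: doamepezeik
surface: doamepezeik

cell GRD=ki, KEL=ol, NUM=ak:
underlying: doam-pe-gir-ap
1. o -> e, u -> i / F C0 _: no change
2. f -> v, k -> g, p -> b, s -> z, t -> d / V _ V: no change
3. 0 -> e / C _ C: inserts after position(s) 4: doamepegirap
surface: doamepegirap

cell GRD=un, KEL=fe, NUM=ak:
underlying: doam-pe-fo-ida
1. o -> e, u -> i / F C0 _: fires at position(s) 8: doampefeida
2. f -> v, k -> g, p -> b, s -> z, t -> d / V _ V: fires at position(s) 7: doampeveida
3. 0 -> e / C _ C: inserts after position(s) 4: doamepeveida
surface: doamepeveida

cell GRD=ri, KEL=ol, NUM=ak:
underlying: doam-pe-ta-ap
1. o -> e, u -> i / F C0 _: no change
2. f -> v, k -> g, p -> b, s -> z, t -> d / V _ V: fires at position(s) 7: doampedaap
3. 0 -> e / C _ C: inserts after position(s) 4: doamepedaap
surface: doamepedaap

cell GRD=ri, KEL=so, NUM=ne:
underlying: doam-v-ta-ik
1. o -> e, u -> i / F C0 _: no change
2. f -> v, k -> g, p -> b, s -> z, t -> d / V _ V: no change
3. 0 -> e / C _ C: inserts after position(s) 4, 5: doamevetaik
surface: doamevetaik


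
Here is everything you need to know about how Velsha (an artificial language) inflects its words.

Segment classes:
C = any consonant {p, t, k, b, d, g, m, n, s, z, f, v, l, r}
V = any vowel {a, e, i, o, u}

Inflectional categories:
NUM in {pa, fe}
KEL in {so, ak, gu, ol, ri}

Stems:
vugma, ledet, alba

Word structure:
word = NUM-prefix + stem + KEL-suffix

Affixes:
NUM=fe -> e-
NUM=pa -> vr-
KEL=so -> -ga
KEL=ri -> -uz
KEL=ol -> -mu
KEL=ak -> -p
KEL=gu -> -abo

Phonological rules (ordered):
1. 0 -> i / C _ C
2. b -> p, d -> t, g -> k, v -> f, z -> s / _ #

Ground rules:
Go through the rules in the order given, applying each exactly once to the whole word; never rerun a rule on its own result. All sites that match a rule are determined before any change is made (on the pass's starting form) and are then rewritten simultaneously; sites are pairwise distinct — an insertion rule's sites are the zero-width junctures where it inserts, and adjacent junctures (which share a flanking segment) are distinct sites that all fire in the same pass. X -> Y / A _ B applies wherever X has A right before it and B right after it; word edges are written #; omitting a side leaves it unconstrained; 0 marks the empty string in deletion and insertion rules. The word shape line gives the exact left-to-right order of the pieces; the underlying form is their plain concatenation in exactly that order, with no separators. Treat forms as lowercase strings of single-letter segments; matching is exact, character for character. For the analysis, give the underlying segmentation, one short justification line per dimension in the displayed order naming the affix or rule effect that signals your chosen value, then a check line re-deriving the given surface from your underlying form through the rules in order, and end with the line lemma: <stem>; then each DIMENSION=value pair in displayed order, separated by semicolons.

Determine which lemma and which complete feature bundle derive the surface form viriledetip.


underlying: vr-ledet-p
NUM=pa - signalled by the affix vr-
KEL=ak - signalled by the affix -p
check: vrledetp -> viriledetip -> viriledetip
lemma: ledet; NUM=pa; KEL=ak


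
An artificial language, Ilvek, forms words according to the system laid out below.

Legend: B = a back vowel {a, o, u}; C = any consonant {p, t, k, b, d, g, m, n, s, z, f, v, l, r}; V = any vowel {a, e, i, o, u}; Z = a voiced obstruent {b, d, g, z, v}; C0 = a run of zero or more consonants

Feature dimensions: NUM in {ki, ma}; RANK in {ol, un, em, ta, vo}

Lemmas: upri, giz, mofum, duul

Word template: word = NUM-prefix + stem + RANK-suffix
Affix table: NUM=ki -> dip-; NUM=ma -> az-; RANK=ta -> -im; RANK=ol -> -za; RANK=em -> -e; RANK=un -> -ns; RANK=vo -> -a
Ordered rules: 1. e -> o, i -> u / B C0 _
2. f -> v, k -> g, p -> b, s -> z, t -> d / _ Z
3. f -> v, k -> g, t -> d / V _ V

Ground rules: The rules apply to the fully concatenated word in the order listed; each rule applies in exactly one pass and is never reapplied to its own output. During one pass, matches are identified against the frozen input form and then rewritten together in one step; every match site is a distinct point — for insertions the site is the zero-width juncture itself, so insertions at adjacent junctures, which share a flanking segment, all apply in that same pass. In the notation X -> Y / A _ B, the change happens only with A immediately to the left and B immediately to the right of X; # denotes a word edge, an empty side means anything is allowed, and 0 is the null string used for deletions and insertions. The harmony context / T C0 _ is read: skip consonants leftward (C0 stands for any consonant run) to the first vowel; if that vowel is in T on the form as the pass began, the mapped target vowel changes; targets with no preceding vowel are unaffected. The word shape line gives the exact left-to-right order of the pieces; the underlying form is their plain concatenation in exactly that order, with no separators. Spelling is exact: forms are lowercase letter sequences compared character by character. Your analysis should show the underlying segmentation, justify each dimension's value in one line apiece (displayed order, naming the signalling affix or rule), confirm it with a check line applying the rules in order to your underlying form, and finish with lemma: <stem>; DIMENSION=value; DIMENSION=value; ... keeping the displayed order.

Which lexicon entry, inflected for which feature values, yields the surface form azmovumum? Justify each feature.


underlying: az-mofum-im
NUM=ma - signalled by the affix az-
RANK=ta - signalled by the affix -im
check: azmofumim -> azmofumum -> azmofumum -> azmovumum
lemma: mofum; NUM=ma; RANK=ta


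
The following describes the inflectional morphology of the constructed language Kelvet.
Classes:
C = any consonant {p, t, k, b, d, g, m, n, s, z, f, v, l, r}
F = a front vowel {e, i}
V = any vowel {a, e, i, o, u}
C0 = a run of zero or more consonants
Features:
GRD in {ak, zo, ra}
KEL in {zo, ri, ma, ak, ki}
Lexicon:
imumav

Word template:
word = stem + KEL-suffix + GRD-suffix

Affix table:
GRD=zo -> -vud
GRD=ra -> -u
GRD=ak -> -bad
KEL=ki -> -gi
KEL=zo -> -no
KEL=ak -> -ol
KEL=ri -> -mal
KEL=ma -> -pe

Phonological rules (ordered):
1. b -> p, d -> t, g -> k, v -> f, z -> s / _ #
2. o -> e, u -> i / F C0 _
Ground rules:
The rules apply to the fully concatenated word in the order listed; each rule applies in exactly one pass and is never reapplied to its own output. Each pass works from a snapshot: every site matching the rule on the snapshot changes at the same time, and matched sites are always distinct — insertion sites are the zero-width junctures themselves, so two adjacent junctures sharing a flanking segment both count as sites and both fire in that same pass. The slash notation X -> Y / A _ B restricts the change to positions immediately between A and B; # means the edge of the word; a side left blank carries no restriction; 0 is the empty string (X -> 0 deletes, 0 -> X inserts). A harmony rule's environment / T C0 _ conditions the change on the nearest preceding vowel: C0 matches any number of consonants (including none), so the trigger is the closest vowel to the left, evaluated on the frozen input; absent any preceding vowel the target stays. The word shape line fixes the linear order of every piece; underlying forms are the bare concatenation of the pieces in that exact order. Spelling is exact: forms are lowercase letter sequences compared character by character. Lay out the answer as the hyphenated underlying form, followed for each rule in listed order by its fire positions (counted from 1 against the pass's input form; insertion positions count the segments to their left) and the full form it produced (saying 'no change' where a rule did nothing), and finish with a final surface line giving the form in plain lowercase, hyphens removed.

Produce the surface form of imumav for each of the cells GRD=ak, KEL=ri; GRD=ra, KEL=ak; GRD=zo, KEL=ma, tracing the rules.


cell GRD=ak, KEL=ri:
underlying: imumav-mal-bad
1. b -> p, d -> t, g -> k, v -> f, z -> s / _ #: fires at position(s) 12: imumavmalbat
2. o -> e, u -> i / F C0 _: fires at position(s) 3: imimavmalbat
surface: imimavmalbat

cell GRD=ra, KEL=ak:
underlying: imumav-ol-u
1. b -> p, d -> t, g -> k, v -> f, z -> s / _ #: no change
2. o -> e, u -> i / F C0 _: fires at position(s) 3: imimavolu
surface: imimavolu

cell GRD=zo, KEL=ma:
underlying: imumav-pe-vud
1. b -> p, d -> t, g -> k, v -> f, z -> s / _ #: fires at position(s) 11: imumavpevut
2. o -> e, u -> i / F C0 _: fires at position(s) 3, 10: imimavpevit
surface: imimavpevit


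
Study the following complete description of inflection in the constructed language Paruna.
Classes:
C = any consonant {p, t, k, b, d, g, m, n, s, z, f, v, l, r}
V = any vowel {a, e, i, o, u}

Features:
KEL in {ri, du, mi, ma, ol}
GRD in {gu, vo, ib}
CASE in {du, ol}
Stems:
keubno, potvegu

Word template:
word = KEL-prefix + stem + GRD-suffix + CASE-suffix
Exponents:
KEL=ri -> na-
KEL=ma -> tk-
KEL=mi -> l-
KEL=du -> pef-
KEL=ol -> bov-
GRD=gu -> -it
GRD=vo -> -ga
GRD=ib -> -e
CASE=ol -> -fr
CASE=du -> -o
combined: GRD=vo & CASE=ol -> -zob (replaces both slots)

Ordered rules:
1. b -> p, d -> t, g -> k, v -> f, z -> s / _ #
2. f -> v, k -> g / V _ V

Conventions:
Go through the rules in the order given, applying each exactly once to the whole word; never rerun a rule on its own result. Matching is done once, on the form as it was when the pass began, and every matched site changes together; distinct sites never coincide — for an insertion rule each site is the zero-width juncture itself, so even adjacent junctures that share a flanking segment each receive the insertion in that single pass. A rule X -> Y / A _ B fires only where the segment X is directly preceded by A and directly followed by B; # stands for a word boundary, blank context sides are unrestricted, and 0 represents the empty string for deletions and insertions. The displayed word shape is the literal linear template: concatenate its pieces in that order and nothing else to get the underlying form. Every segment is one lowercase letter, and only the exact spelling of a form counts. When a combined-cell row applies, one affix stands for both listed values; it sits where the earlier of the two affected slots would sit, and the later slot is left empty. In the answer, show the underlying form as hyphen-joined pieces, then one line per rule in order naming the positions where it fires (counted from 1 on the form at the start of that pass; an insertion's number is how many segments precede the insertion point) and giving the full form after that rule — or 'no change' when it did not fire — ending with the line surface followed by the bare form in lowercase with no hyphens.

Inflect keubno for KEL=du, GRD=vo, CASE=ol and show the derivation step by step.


underlying: pef-keubno-zob
1. b -> p, d -> t, g -> k, v -> f, z -> s / _ #: fires at position(s) 12: pefkeubnozop
2. f -> v, k -> g / V _ V: no change
surface: pefkeubnozop


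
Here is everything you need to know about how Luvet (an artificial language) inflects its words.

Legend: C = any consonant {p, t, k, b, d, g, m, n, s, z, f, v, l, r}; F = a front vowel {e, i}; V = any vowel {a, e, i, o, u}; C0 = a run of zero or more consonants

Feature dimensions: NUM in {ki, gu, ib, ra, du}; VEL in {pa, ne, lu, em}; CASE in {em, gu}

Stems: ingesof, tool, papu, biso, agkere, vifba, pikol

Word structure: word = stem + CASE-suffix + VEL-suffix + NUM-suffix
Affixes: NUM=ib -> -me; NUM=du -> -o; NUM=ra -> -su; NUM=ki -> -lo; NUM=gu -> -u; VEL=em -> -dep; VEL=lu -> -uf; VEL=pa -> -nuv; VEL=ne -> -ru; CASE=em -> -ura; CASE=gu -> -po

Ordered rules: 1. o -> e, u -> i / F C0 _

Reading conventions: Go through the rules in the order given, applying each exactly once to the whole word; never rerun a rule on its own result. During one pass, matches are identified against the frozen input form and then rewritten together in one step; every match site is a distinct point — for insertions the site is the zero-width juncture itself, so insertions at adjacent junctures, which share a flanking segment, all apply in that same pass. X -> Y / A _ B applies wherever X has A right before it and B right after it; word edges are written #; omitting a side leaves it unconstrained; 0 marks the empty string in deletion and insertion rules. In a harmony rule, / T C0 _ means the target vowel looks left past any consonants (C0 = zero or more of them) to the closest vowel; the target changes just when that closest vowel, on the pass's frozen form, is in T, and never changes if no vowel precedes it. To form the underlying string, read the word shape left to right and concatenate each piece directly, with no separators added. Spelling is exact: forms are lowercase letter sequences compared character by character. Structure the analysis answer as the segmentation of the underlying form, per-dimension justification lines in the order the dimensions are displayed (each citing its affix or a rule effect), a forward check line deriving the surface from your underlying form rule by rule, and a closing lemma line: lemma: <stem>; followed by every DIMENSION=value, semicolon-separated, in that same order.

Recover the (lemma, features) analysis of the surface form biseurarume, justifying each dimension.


underlying: biso-ura-ru-me
NUM=ib - signalled by the affix -me
VEL=ne - signalled by the affix -ru
CASE=em - signalled by the affix -ura
check: bisourarume -> biseurarume
lemma: biso; NUM=ib; VEL=ne; CASE=em


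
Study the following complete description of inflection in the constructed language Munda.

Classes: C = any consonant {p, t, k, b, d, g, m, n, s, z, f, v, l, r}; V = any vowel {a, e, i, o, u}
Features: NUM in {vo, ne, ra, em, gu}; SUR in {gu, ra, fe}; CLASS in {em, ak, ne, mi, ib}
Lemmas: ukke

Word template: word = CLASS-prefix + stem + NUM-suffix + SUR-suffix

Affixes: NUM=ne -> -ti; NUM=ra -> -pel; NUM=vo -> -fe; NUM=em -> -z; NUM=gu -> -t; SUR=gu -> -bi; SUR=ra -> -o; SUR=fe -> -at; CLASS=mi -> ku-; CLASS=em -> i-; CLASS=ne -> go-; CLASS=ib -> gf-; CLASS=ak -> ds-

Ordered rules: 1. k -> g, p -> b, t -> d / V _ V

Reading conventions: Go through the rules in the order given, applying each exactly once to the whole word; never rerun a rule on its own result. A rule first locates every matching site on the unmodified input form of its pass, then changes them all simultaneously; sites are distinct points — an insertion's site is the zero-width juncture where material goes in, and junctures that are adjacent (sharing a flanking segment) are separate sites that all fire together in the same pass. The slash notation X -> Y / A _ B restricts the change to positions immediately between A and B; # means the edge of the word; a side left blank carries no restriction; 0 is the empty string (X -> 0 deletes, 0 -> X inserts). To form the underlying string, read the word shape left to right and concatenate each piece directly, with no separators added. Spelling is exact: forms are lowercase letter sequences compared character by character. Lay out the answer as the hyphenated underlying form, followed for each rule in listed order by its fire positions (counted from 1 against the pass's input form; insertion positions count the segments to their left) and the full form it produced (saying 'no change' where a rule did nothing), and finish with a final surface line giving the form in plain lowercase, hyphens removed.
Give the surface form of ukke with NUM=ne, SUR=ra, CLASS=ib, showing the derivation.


underlying: gf-ukke-ti-o
1. k -> g, p -> b, t -> d / V _ V: fires at position(s) 7: gfukkedio
surface: gfukkedio


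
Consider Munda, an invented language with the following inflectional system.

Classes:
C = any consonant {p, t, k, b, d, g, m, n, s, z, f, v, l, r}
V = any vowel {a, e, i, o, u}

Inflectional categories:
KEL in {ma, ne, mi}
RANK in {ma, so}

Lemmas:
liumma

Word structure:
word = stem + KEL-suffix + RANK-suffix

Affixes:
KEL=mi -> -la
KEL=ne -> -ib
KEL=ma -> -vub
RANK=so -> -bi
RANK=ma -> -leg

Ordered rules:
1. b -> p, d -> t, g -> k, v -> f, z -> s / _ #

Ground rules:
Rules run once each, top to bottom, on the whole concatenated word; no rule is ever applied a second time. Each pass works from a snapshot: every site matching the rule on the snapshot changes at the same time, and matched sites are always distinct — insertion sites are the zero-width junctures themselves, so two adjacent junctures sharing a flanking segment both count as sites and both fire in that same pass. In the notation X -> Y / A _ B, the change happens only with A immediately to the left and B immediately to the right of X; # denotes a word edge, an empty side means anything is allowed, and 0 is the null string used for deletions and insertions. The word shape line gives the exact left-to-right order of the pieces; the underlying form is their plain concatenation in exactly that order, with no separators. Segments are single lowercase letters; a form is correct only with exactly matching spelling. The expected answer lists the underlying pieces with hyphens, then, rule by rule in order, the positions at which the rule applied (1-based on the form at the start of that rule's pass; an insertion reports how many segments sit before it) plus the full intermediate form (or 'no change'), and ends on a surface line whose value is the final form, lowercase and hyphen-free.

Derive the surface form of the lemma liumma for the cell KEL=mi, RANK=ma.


underlying: liumma-la-leg
1. b -> p, d -> t, g -> k, v -> f, z -> s / _ #: fires at position(s) 11: liummalalek
surface: liummalalek


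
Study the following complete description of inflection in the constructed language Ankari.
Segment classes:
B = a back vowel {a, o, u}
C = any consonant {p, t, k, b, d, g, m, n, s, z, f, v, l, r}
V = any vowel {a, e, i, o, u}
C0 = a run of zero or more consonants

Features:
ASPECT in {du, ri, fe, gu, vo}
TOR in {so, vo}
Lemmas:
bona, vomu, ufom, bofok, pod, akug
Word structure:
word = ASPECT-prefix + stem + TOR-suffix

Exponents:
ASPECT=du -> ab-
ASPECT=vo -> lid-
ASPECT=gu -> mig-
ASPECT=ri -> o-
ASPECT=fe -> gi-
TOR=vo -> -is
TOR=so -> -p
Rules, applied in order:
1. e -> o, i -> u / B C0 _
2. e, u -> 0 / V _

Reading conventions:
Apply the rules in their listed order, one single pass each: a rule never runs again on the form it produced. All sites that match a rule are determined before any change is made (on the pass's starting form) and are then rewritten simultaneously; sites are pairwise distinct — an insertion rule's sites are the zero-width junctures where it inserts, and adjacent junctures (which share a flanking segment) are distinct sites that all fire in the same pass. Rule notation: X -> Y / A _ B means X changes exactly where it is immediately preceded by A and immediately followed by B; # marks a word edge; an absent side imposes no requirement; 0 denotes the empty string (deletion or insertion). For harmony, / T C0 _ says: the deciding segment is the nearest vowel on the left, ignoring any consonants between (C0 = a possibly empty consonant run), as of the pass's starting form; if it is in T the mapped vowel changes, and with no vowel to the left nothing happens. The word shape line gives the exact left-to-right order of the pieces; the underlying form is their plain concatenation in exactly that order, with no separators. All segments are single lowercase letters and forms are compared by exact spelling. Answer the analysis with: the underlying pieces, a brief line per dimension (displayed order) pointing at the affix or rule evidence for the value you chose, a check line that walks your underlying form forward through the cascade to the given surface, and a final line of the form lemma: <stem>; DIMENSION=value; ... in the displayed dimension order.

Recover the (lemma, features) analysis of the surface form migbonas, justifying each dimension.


underlying: mig-bona-is
ASPECT=gu - signalled by the affix mig-
TOR=vo - signalled by the affix -is
check: migbonais -> migbonaus -> migbonas
lemma: bona; ASPECT=gu; TOR=vo


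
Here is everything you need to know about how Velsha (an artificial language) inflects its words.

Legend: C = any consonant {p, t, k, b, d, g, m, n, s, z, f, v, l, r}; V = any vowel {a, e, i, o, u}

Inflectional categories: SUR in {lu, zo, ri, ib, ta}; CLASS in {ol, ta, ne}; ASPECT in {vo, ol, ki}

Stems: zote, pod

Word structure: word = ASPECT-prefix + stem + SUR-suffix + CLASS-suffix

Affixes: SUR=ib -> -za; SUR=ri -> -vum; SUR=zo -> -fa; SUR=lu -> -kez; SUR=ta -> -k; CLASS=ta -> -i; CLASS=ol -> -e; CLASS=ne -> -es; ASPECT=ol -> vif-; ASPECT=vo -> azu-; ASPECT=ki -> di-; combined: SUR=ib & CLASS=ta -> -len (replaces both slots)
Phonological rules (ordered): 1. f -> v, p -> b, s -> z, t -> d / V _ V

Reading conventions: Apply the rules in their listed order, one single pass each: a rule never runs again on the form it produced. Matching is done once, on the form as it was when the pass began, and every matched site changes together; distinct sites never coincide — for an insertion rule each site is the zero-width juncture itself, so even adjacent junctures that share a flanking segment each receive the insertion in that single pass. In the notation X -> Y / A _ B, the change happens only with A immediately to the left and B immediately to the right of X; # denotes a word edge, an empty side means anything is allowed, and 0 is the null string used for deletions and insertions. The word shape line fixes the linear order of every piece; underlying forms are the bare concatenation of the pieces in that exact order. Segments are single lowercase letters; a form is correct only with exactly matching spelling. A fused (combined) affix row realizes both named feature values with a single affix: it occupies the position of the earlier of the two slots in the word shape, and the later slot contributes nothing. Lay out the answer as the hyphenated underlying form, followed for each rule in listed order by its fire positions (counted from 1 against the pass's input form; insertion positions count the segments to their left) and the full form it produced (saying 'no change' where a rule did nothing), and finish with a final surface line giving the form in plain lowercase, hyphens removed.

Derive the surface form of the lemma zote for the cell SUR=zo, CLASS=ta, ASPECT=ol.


underlying: vif-zote-fa-i
1. f -> v, p -> b, s -> z, t -> d / V _ V: fires at position(s) 6, 8: vifzodevai
surface: vifzodevai


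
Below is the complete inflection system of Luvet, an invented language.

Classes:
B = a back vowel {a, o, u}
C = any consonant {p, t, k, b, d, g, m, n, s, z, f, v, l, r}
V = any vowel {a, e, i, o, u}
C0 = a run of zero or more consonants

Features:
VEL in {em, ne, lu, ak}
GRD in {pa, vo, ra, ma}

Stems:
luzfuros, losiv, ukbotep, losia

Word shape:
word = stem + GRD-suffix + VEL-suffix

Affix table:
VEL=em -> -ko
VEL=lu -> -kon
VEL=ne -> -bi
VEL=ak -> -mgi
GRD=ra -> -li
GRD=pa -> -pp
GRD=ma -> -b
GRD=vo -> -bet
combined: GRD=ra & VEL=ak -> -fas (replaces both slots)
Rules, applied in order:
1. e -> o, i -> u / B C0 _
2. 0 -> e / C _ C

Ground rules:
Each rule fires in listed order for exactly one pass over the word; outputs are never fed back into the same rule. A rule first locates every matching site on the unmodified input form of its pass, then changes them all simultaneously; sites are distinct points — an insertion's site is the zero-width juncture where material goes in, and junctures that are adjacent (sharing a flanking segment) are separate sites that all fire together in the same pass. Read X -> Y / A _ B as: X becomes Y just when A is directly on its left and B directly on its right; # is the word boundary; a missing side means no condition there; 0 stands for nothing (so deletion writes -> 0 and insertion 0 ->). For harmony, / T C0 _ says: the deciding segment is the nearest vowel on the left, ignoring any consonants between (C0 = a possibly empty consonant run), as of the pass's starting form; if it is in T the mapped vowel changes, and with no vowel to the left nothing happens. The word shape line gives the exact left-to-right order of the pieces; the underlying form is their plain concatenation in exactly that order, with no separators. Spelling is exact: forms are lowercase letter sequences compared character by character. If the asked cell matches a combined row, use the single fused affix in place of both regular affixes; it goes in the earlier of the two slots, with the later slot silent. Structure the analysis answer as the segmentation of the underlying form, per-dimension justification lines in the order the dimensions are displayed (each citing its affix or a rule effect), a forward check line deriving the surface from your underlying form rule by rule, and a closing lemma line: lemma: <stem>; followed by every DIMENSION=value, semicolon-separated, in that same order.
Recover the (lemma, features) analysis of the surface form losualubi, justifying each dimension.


underlying: losia-li-bi
VEL=ne - signalled by the affix -bi
GRD=ra - signalled by the affix -li
check: losialibi -> losualubi -> losualubi
lemma: losia; VEL=ne; GRD=ra


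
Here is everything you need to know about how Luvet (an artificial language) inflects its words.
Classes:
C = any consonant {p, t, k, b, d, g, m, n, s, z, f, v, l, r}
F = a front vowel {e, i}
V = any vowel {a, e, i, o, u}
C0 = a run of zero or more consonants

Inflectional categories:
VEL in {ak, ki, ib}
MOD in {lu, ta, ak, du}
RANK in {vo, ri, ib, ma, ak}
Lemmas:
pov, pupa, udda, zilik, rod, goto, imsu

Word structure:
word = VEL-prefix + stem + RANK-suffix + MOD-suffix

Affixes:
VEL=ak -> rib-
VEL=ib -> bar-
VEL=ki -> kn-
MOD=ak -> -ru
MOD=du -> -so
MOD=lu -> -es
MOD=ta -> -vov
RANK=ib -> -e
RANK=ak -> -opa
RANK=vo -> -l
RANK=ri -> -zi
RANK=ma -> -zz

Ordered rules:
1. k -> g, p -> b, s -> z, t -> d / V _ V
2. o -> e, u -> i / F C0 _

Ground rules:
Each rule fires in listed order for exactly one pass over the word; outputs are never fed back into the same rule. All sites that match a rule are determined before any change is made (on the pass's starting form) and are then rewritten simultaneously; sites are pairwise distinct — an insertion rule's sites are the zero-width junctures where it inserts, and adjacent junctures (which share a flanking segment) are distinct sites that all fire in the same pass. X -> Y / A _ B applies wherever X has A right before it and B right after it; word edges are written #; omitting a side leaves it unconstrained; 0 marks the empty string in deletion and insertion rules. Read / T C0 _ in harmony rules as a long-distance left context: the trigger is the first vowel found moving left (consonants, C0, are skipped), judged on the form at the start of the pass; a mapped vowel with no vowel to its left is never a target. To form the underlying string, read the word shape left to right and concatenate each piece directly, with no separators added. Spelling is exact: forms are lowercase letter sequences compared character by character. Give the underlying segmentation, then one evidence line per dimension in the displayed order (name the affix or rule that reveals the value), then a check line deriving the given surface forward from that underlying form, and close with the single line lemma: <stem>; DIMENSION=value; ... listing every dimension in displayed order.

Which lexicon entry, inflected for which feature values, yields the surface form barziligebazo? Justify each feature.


underlying: bar-zilik-opa-so
VEL=ib - signalled by the affix bar-
MOD=du - signalled by the affix -so
RANK=ak - signalled by the affix -opa
check: barzilikopaso -> barziligobazo -> barziligebazo
lemma: zilik; VEL=ib; MOD=du; RANK=ak


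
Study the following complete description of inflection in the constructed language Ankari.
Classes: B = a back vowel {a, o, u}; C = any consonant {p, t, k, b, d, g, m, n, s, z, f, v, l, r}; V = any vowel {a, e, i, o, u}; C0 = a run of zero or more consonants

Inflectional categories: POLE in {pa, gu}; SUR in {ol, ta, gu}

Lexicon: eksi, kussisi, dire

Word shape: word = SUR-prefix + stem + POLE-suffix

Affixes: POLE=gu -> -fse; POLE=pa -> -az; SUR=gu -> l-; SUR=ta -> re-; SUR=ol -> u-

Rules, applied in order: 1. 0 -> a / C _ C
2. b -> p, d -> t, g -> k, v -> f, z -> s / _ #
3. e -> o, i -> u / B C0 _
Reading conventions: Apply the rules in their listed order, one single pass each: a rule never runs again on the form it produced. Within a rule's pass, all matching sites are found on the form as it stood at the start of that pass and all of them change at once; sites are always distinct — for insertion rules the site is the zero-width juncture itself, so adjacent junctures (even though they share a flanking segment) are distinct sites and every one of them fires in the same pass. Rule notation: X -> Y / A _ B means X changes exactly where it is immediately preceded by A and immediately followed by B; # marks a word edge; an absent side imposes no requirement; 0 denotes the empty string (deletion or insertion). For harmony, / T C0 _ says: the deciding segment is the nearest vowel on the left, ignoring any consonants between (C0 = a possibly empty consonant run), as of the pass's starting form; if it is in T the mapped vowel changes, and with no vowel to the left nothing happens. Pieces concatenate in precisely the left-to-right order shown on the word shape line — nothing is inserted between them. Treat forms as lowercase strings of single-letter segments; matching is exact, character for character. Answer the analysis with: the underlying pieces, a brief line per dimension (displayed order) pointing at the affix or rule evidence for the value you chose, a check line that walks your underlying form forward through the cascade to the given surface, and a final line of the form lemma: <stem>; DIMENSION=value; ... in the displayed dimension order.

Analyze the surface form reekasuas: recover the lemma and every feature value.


underlying: re-eksi-az
POLE=pa - signalled by the affix -az
SUR=ta - signalled by the affix re-
check: reeksiaz -> reekasiaz -> reekasias -> reekasuas
lemma: eksi; POLE=pa; SUR=ta
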